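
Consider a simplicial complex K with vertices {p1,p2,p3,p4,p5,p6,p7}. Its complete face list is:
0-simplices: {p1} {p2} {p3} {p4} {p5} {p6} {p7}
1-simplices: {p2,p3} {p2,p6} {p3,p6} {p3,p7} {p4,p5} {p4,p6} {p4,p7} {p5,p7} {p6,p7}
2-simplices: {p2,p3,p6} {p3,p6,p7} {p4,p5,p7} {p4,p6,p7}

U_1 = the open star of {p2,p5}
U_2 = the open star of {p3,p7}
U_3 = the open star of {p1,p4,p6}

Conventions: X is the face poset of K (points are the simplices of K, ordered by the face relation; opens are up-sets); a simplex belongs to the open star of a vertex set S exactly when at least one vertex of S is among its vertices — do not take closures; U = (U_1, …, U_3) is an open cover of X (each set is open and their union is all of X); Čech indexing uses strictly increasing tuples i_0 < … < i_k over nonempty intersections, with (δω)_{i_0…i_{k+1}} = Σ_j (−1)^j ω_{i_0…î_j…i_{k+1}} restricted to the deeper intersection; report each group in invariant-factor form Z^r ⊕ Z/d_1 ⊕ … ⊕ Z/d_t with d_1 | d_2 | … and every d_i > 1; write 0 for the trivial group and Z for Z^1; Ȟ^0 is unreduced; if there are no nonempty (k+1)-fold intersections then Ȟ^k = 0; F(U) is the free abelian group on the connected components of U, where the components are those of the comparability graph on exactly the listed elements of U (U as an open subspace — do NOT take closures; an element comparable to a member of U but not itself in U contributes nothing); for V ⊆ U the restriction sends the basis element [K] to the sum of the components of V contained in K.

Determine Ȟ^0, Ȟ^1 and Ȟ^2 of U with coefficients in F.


Ȟ^0(U;F) ≅ Z^2,  Ȟ^1(U;F) ≅ 0,  Ȟ^2(U;F) ≅ 0

cover nerve:
  U1={{p2},{p5},{p2,p3},{p2,p6},{p4,p5},{p5,p7},{p2,p3,p6},{p4,p5,p7}} U2={{p3},{p7},{p2,p3},{p3,p6},{p3,p7},{p4,p7},{p5,p7},{p6,p7},{p2,p3,p6},{p3,p6,p7},{p4,p5,p7},{p4,p6,p7}} U3={{p1},{p4},{p6},{p2,p6},{p3,p6},{p4,p5},{p4,p6},{p4,p7},{p6,p7},{p2,p3,p6},{p3,p6,p7},{p4,p5,p7},{p4,p6,p7}}
  U12={{p2,p3},{p5,p7},{p2,p3,p6},{p4,p5,p7}} U13={{p2,p6},{p4,p5},{p2,p3,p6},{p4,p5,p7}} U23={{p3,p6},{p4,p7},{p6,p7},{p2,p3,p6},{p3,p6,p7},{p4,p5,p7},{p4,p6,p7}}
  U123={{p2,p3,p6},{p4,p5,p7}}
components per intersection:
  U1: {{p2},{p2,p3},{p2,p6},{p2,p3,p6}} {{p5},{p4,p5},{p5,p7},{p4,p5,p7}}
  U2: {{p3},{p7},{p2,p3},{p3,p6},{p3,p7},{p4,p7},{p5,p7},{p6,p7},{p2,p3,p6},{p3,p6,p7},{p4,p5,p7},{p4,p6,p7}}
  U3: {{p1}} {{p4},{p6},{p2,p6},{p3,p6},{p4,p5},{p4,p6},{p4,p7},{p6,p7},{p2,p3,p6},{p3,p6,p7},{p4,p5,p7},{p4,p6,p7}}
  U12: {{p2,p3},{p2,p3,p6}} {{p5,p7},{p4,p5,p7}}
  U13: {{p2,p6},{p2,p3,p6}} {{p4,p5},{p4,p5,p7}}
  U23: {{p3,p6},{p4,p7},{p6,p7},{p2,p3,p6},{p3,p6,p7},{p4,p5,p7},{p4,p6,p7}}
  U123: {{p2,p3,p6}} {{p4,p5,p7}}
C dims 5,5,2; δ0: rk 3, SNF 1^3; δ1: rk 2, SNF 1^2
Ȟ^0: (5−3)−0=2 ⇒ Z^2
Ȟ^1: (5−2)−3=0 ⇒ 0
Ȟ^2: (2−0)−2=0 ⇒ 0


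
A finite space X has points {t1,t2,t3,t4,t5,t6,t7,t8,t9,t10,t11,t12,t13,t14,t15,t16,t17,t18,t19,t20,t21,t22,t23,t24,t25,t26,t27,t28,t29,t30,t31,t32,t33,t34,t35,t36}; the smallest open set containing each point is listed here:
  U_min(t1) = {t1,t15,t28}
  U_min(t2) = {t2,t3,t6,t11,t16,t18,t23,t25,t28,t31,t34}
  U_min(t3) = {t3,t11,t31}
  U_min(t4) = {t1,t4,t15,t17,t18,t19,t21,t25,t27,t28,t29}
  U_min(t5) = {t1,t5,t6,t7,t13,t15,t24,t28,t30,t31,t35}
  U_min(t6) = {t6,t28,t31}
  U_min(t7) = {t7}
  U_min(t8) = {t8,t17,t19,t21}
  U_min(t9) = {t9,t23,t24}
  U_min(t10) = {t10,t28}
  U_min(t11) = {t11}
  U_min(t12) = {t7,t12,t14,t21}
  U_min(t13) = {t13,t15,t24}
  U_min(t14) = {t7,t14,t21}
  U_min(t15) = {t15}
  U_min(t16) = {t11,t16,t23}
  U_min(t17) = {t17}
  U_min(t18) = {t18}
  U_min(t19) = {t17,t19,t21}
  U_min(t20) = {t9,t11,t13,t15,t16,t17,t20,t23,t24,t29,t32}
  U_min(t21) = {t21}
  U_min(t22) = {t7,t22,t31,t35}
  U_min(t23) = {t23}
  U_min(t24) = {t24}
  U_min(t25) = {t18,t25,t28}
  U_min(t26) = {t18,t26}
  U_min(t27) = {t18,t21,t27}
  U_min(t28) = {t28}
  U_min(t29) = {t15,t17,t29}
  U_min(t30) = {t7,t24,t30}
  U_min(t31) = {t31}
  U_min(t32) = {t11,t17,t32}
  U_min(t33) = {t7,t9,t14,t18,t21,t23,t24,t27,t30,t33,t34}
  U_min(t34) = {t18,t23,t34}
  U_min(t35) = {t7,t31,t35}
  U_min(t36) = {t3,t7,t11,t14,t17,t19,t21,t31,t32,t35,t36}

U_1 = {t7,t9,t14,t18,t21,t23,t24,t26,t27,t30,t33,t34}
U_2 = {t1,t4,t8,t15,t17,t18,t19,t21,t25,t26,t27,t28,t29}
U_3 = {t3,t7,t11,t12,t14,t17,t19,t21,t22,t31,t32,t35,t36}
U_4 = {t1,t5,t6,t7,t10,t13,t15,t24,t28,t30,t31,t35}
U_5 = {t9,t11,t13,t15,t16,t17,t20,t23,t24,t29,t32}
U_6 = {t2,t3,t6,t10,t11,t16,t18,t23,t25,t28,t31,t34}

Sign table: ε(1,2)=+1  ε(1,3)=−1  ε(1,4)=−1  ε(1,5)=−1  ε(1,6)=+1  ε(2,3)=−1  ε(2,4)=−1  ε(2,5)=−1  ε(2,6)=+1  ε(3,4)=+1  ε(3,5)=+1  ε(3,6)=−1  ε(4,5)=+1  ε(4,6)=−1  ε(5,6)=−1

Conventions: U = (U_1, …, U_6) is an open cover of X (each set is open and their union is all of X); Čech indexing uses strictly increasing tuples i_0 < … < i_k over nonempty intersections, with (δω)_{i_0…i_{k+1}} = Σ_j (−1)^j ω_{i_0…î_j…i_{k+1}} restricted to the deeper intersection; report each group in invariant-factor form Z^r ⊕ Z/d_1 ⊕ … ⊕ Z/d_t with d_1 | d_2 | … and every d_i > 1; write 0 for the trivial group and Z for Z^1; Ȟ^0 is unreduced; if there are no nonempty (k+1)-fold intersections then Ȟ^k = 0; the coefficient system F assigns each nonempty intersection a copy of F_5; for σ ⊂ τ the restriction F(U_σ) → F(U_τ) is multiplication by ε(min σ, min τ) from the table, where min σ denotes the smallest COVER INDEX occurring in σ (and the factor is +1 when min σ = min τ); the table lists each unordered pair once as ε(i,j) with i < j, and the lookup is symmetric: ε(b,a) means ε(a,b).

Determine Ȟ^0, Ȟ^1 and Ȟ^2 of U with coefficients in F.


nerve simplices:
  U12={t18,t21,t26,t27} U13={t7,t14,t21} U14={t7,t24,t30} U15={t9,t23,t24} U16={t18,t23,t34} U23={t17,t19,t21} U24={t1,t15,t28} U25={t15,t17,t29} U26={t18,t25,t28} U34={t7,t31,t35} U35={t11,t17,t32} U36={t3,t11,t31} U45={t13,t15,t24} U46={t6,t10,t28,t31} U56={t11,t16,t23}
  U123={t21} U126={t18} U134={t7} U145={t24} U156={t23} U235={t17} U245={t15} U246={t28} U346={t31} U356={t11}
C dims 6,15,10; δ0: rk_F5 5; δ1: rk_F5 10
degree 0: 6−5−0 = 1 → Ȟ^0 ≅ Z/5
degree 1: 15−10−5 = 0 → Ȟ^1 ≅ 0
degree 2: 10−0−10 = 0 → Ȟ^2 ≅ 0

Ȟ^0 = Z/5; Ȟ^1 = 0; Ȟ^2 = 0


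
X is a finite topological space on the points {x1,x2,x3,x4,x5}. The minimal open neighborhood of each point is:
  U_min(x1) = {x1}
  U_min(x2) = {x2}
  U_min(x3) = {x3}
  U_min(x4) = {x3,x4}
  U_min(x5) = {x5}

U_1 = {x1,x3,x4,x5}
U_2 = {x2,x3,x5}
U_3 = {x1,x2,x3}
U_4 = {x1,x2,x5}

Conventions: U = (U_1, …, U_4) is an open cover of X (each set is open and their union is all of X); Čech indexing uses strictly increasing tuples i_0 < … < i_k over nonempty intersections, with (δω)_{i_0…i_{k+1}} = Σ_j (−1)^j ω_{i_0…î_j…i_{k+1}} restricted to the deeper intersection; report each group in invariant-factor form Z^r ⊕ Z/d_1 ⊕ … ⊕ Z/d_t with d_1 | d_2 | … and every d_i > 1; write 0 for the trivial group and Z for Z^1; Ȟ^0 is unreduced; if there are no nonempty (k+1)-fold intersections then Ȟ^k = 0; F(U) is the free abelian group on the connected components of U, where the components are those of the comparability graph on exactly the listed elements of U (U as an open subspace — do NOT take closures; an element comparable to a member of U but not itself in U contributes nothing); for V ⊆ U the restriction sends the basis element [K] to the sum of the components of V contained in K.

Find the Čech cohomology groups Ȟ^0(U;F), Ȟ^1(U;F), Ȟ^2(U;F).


intersection data:
  U12={x3,x5} U13={x1,x3} U14={x1,x5} U23={x2,x3} U24={x2,x5} U34={x1,x2}
  U123={x3} U124={x5} U134={x1} U234={x2}
components per intersection:
  U1: {x1} {x3,x4} {x5}
  U2: {x2} {x3} {x5}
  U3: {x1} {x2} {x3}
  U4: {x1} {x2} {x5}
  U12: {x3} {x5}
  U13: {x1} {x3}
  U14: {x1} {x5}
  U23: {x2} {x3}
  U24: {x2} {x5}
  U34: {x1} {x2}
  U123: {x3}
  U124: {x5}
  U134: {x1}
  U234: {x2}
C dims 12,12,4; δ0: rk 8, SNF 1^8; δ1: rk 4, SNF 1^4
Ȟ^0 = (12 − 8) − 0 = 4, so Ȟ^0 ≅ Z^4
Ȟ^1 = (12 − 4) − 8 = 0, so Ȟ^1 ≅ 0
Ȟ^2 = (4 − 0) − 4 = 0, so Ȟ^2 ≅ 0

Ȟ^0 ≅ Z^4,  Ȟ^1 ≅ 0,  Ȟ^2 ≅ 0


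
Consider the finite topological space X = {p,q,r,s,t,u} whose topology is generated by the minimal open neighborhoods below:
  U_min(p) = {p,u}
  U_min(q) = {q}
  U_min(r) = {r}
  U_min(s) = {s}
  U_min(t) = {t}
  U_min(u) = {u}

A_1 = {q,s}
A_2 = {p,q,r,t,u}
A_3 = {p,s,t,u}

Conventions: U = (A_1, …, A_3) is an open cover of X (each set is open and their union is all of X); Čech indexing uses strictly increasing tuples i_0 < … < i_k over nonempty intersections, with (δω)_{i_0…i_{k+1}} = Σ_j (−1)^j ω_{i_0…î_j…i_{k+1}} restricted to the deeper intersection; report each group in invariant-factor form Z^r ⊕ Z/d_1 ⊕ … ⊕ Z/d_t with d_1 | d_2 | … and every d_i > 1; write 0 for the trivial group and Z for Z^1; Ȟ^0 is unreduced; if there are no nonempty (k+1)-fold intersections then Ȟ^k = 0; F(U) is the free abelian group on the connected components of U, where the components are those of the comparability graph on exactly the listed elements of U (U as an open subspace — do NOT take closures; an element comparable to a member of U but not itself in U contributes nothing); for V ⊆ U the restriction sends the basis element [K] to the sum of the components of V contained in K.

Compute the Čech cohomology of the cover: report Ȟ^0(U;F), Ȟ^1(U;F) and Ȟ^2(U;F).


Ȟ^0 = Z^5, Ȟ^1 = 0 and Ȟ^2 = 0

intersection data:
  A12={q} A13={s} A23={p,t,u}
components per intersection:
  A1: {q} {s}
  A2: {p,u} {q} {r} {t}
  A3: {p,u} {s} {t}
  A12: {q}
  A13: {s}
  A23: {p,u} {t}
C dims 9,4; δ0: rk 4, SNF 1^4
Ȟ^0 = (9 − 4) − 0 = 5, so Ȟ^0 ≅ Z^5
Ȟ^1 = (4 − 0) − 4 = 0, so Ȟ^1 ≅ 0
Ȟ^2 = (0 − 0) − 0 = 0, so Ȟ^2 ≅ 0


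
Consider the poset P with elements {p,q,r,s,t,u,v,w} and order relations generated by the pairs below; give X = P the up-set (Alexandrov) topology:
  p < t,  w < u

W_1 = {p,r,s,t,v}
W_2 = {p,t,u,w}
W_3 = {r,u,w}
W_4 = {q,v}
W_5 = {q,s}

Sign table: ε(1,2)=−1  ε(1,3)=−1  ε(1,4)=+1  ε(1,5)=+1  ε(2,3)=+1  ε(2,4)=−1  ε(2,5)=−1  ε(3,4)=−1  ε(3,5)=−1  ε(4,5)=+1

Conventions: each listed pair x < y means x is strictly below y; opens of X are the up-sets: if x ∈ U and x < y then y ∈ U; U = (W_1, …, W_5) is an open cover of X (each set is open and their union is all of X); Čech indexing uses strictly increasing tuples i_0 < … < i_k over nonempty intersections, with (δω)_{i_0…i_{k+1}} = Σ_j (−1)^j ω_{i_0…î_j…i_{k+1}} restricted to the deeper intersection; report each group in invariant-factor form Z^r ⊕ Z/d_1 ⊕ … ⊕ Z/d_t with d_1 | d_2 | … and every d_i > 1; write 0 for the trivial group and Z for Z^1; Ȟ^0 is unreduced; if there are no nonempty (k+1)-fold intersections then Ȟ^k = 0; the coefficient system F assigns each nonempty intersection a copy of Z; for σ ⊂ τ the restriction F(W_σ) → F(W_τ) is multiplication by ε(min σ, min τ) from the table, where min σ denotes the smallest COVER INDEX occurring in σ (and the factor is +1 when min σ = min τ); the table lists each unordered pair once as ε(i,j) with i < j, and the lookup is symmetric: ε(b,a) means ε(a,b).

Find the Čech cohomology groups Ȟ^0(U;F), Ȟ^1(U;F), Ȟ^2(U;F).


Ȟ^0 = Z; Ȟ^1 = Z^2; Ȟ^2 = 0

nerve of the cover:
  W12={p,t} W13={r} W14={v} W15={s} W23={u,w} W45={q}
C dims 5,6; δ0: rk 4, SNF 1^4
Ȟ^0 = (5 − 4) − 0 = 1, so Ȟ^0 ≅ Z
Ȟ^1 = (6 − 0) − 4 = 2, so Ȟ^1 ≅ Z^2
Ȟ^2 = (0 − 0) − 0 = 0, so Ȟ^2 ≅ 0


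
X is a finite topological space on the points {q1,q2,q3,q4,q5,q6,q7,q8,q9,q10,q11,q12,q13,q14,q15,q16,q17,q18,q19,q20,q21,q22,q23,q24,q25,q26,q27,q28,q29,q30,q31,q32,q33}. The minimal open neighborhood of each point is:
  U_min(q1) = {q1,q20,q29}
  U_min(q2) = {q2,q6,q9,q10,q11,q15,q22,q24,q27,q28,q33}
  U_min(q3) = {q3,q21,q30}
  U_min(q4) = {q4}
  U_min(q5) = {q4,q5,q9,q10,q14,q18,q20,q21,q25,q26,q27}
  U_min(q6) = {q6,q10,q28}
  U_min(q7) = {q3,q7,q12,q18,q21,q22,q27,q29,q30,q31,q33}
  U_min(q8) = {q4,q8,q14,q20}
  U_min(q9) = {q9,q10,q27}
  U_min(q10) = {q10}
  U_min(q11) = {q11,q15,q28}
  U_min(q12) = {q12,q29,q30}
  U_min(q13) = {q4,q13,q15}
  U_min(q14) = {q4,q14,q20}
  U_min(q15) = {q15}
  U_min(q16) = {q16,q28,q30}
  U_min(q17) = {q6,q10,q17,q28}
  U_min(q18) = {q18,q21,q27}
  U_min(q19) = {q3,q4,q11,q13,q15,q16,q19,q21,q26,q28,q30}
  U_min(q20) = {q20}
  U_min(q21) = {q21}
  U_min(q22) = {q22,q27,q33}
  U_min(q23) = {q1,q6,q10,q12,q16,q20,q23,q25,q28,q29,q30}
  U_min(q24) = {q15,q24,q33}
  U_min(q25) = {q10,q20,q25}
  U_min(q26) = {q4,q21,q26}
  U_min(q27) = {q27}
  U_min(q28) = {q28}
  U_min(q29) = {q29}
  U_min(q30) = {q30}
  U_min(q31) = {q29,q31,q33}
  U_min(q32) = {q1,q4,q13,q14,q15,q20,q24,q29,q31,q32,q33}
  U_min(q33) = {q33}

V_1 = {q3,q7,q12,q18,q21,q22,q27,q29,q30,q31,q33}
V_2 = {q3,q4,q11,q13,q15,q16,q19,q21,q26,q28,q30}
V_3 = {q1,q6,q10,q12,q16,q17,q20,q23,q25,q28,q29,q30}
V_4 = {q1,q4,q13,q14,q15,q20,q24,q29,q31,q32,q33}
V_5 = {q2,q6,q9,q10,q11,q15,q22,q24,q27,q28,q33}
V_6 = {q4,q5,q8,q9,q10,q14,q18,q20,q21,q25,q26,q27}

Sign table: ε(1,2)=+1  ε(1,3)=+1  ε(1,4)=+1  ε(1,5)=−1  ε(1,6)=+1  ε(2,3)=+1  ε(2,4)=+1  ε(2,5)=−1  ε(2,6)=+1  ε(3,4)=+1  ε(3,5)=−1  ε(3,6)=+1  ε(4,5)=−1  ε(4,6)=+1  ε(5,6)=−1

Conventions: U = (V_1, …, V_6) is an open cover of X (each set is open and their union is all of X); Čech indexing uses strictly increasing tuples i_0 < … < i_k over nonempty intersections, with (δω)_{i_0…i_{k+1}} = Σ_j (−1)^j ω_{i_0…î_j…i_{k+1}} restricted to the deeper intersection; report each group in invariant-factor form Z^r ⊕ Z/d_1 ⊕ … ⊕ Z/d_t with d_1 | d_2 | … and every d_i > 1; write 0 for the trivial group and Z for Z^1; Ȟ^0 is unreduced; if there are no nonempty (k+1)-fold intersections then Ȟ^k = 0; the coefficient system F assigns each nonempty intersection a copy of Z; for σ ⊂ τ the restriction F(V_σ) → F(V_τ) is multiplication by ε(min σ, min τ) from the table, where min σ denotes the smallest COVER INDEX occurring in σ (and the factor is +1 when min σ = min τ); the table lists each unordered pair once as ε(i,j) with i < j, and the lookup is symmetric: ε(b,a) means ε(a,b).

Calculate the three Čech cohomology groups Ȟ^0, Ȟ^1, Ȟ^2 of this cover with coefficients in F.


Ȟ^0(U;F) ≅ Z, Ȟ^1(U;F) ≅ 0, Ȟ^2(U;F) ≅ Z/2

nonempty intersections:
  V12={q3,q21,q30} V13={q12,q29,q30} V14={q29,q31,q33} V15={q22,q27,q33} V16={q18,q21,q27} V23={q16,q28,q30} V24={q4,q13,q15} V25={q11,q15,q28} V26={q4,q21,q26} V34={q1,q20,q29} V35={q6,q10,q28} V36={q10,q20,q25} V45={q15,q24,q33} V46={q4,q14,q20} V56={q9,q10,q27}
  V123={q30} V126={q21} V134={q29} V145={q33} V156={q27} V235={q28} V245={q15} V246={q4} V346={q20} V356={q10}
C dims 6,15,10; δ0: rk 5, SNF 1^5; δ1: rk 10, SNF 1^9·2
Ȟ^0: (6−5)−0=1 ⇒ Z
Ȟ^1: (15−10)−5=0 ⇒ 0
Ȟ^2: (10−0)−10=0 plus torsion [2] ⇒ Z/2


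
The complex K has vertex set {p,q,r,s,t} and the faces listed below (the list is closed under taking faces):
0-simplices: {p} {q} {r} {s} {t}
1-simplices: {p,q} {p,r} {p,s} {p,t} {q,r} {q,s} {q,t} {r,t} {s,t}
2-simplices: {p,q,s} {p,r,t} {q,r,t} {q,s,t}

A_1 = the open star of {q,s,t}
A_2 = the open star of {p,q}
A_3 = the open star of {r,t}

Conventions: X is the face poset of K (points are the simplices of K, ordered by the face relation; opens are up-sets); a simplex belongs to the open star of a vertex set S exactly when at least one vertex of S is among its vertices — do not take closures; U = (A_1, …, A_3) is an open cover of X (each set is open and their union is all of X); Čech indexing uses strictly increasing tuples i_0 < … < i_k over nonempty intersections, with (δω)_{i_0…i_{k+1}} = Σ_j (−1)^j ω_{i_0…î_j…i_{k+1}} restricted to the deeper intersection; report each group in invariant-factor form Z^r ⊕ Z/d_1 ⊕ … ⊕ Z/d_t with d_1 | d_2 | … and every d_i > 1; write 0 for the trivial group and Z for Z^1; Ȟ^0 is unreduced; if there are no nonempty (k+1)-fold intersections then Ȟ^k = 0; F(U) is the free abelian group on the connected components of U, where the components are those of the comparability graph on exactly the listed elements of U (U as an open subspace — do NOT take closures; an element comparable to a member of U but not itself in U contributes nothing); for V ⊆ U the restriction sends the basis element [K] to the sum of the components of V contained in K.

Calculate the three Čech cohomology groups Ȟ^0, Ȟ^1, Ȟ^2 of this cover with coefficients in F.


Ȟ^0 = Z, Ȟ^1 = Z and Ȟ^2 = 0

intersection data:
  A1={{q},{s},{t},{p,q},{p,s},{p,t},{q,r},{q,s},{q,t},{r,t},{s,t},{p,q,s},{p,r,t},{q,r,t},{q,s,t}} A2={{p},{q},{p,q},{p,r},{p,s},{p,t},{q,r},{q,s},{q,t},{p,q,s},{p,r,t},{q,r,t},{q,s,t}} A3={{r},{t},{p,r},{p,t},{q,r},{q,t},{r,t},{s,t},{p,r,t},{q,r,t},{q,s,t}}
  A12={{q},{p,q},{p,s},{p,t},{q,r},{q,s},{q,t},{p,q,s},{p,r,t},{q,r,t},{q,s,t}} A13={{t},{p,t},{q,r},{q,t},{r,t},{s,t},{p,r,t},{q,r,t},{q,s,t}} A23={{p,r},{p,t},{q,r},{q,t},{p,r,t},{q,r,t},{q,s,t}}
  A123={{p,t},{q,r},{q,t},{p,r,t},{q,r,t},{q,s,t}}
components per intersection:
  A1: {{q},{s},{t},{p,q},{p,s},{p,t},{q,r},{q,s},{q,t},{r,t},{s,t},{p,q,s},{p,r,t},{q,r,t},{q,s,t}}
  A2: {{p},{q},{p,q},{p,r},{p,s},{p,t},{q,r},{q,s},{q,t},{p,q,s},{p,r,t},{q,r,t},{q,s,t}}
  A3: {{r},{t},{p,r},{p,t},{q,r},{q,t},{r,t},{s,t},{p,r,t},{q,r,t},{q,s,t}}
  A12: {{q},{p,q},{p,s},{q,r},{q,s},{q,t},{p,q,s},{q,r,t},{q,s,t}} {{p,t},{p,r,t}}
  A13: {{t},{p,t},{q,r},{q,t},{r,t},{s,t},{p,r,t},{q,r,t},{q,s,t}}
  A23: {{p,r},{p,t},{p,r,t}} {{q,r},{q,t},{q,r,t},{q,s,t}}
  A123: {{p,t},{p,r,t}} {{q,r},{q,t},{q,r,t},{q,s,t}}
C dims 3,5,2; δ0: rk 2, SNF 1^2; δ1: rk 2, SNF 1^2
Ȟ^0 = (3 − 2) − 0 = 1, so Ȟ^0 ≅ Z
Ȟ^1 = (5 − 2) − 2 = 1, so Ȟ^1 ≅ Z
Ȟ^2 = (2 − 0) − 2 = 0, so Ȟ^2 ≅ 0


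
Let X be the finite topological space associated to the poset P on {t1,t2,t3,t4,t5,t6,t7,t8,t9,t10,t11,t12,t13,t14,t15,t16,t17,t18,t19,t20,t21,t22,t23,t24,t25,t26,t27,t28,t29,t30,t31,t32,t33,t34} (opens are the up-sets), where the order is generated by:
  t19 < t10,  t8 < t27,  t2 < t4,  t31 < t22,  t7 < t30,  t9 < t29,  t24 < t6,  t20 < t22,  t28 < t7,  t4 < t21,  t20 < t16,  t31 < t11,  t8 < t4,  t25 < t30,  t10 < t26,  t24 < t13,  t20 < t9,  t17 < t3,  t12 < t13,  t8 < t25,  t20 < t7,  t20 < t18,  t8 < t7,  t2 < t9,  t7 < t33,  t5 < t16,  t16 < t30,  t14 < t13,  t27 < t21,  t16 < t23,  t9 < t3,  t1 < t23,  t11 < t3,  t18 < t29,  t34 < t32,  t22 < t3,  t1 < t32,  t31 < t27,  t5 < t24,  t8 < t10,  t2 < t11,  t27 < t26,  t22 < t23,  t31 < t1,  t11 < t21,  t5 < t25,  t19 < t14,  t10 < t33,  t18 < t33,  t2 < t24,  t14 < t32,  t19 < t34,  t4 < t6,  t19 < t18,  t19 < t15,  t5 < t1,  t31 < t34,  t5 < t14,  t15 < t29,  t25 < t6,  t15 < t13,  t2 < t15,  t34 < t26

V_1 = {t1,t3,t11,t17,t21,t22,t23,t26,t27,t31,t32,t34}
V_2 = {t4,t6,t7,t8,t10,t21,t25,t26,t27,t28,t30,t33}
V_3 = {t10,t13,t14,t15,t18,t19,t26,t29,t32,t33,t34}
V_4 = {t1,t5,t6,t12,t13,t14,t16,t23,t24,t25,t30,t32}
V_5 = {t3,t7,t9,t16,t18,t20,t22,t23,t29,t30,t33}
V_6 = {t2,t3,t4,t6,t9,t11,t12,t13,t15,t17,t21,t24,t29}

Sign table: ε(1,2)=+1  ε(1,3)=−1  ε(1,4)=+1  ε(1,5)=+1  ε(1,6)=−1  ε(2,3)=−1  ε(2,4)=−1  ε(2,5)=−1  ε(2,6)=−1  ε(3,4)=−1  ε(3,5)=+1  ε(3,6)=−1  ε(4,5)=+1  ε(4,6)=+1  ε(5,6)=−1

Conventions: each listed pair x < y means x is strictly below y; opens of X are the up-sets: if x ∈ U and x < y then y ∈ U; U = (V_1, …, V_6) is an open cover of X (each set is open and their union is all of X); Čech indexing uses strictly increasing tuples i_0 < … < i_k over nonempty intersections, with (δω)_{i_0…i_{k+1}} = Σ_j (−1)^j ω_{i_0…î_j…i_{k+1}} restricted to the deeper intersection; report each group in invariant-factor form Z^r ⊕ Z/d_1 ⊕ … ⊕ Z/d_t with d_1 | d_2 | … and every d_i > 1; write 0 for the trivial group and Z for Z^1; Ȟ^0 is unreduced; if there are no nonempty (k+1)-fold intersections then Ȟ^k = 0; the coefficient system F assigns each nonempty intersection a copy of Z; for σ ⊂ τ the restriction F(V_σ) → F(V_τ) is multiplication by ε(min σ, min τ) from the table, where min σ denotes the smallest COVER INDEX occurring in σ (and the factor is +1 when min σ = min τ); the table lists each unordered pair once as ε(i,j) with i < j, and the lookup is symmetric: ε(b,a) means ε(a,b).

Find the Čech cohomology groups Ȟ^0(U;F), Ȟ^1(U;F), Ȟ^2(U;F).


nonempty overlaps:
  V12={t21,t26,t27} V13={t26,t32,t34} V14={t1,t23,t32} V15={t3,t22,t23} V16={t3,t11,t17,t21} V23={t10,t26,t33} V24={t6,t25,t30} V25={t7,t30,t33} V26={t4,t6,t21} V34={t13,t14,t32} V35={t18,t29,t33} V36={t13,t15,t29} V45={t16,t23,t30} V46={t6,t12,t13,t24} V56={t3,t9,t29}
  V123={t26} V126={t21} V134={t32} V145={t23} V156={t3} V235={t33} V245={t30} V246={t6} V346={t13} V356={t29}
C dims 6,15,10; δ0: rk 6, SNF 1^5·2; δ1: rk 9, SNF 1^9
degree 0: 6−6−0 = 0 → Ȟ^0 ≅ 0
degree 1: 15−9−6 = 0 plus torsion [2] → Ȟ^1 ≅ Z/2
degree 2: 10−0−9 = 1 → Ȟ^2 ≅ Z

Ȟ^0 ≅ 0; Ȟ^1 ≅ Z/2; Ȟ^2 ≅ Z


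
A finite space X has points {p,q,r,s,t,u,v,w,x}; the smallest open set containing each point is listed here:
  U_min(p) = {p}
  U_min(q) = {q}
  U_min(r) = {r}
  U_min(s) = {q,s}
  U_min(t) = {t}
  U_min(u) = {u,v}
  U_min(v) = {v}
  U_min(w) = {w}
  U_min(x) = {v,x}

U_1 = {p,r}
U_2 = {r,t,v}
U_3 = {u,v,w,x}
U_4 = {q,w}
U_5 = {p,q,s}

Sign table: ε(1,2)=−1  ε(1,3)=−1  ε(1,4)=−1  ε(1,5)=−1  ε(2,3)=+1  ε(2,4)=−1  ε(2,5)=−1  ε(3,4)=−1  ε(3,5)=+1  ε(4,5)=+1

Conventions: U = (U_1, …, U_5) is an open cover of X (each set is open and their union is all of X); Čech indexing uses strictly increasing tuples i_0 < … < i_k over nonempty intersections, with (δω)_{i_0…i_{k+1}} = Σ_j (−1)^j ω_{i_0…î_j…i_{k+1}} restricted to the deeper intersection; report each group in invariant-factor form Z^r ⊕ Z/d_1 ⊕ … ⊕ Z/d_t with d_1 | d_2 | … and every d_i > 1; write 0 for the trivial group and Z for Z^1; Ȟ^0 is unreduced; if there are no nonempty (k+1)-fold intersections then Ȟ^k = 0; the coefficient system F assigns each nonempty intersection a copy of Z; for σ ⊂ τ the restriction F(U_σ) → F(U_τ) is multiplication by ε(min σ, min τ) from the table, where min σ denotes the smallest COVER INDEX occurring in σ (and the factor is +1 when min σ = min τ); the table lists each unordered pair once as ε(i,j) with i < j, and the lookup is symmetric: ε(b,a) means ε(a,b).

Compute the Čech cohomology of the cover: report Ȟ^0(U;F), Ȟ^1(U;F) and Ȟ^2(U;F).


intersection data:
  U12={r} U15={p} U23={v} U34={w} U45={q}
C dims 5,5; δ0: rk 5, SNF 1^4·2
Ȟ^0 = (5 − 5) − 0 = 0, so Ȟ^0 ≅ 0
Ȟ^1 = (5 − 0) − 5 = 0 plus torsion [2], so Ȟ^1 ≅ Z/2
Ȟ^2 = (0 − 0) − 0 = 0, so Ȟ^2 ≅ 0

Ȟ^0 ≅ 0, Ȟ^1 ≅ Z/2 and Ȟ^2 ≅ 0


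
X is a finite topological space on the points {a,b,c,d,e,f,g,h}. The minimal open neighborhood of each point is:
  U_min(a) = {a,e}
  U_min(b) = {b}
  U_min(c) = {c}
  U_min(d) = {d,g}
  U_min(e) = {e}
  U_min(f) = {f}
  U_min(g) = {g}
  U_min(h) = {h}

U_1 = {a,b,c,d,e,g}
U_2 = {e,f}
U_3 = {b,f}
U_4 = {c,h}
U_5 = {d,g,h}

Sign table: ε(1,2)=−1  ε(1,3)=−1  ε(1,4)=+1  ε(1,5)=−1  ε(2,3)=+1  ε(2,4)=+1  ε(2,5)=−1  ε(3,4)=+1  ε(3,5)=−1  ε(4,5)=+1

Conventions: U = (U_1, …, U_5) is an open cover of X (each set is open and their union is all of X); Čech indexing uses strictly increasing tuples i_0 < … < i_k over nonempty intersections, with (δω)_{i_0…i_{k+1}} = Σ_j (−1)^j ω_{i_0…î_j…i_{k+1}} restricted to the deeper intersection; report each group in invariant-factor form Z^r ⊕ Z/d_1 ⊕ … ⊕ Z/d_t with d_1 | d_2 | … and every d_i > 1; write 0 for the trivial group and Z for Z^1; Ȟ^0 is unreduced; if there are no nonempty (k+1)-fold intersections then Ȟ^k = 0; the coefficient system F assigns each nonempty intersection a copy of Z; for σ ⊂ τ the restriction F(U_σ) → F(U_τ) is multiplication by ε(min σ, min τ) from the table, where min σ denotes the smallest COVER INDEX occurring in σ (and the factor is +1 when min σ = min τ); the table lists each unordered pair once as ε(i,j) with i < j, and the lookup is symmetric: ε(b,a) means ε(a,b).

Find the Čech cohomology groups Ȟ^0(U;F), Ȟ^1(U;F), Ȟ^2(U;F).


cover nerve:
  U12={e} U13={b} U14={c} U15={d,g} U23={f} U45={h}
C dims 5,6; δ0: rk 5, SNF 1^4·2
Ȟ^0: (5−5)−0=0 ⇒ 0
Ȟ^1: (6−0)−5=1 plus torsion [2] ⇒ Z ⊕ Z/2
Ȟ^2: (0−0)−0=0 ⇒ 0

Ȟ^0(U;F) ≅ 0, Ȟ^1(U;F) ≅ Z ⊕ Z/2, Ȟ^2(U;F) ≅ 0


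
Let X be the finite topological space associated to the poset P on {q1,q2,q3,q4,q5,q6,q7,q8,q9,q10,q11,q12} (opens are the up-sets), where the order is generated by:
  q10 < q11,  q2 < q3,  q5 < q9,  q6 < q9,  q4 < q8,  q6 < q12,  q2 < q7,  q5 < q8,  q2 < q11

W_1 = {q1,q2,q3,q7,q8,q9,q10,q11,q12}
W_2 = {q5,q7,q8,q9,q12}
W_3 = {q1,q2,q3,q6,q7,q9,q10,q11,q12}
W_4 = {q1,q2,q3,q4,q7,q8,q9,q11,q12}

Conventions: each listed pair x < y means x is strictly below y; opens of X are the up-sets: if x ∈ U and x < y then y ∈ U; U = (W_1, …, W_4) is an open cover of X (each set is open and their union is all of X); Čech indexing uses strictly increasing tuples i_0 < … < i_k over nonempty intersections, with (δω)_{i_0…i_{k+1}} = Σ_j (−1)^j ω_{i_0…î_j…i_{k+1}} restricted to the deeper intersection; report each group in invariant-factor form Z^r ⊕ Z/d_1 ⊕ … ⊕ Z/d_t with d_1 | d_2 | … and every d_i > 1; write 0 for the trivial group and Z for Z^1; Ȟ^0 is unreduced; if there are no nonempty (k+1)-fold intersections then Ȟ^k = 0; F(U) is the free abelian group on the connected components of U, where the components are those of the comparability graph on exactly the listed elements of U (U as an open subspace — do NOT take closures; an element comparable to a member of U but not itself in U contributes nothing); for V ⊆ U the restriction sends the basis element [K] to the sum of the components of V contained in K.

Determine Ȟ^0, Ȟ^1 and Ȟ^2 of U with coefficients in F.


Ȟ^0 ≅ Z^3; Ȟ^1 ≅ 0; Ȟ^2 ≅ 0

nonempty overlaps:
  W12={q7,q8,q9,q12} W13={q1,q2,q3,q7,q9,q10,q11,q12} W14={q1,q2,q3,q7,q8,q9,q11,q12} W23={q7,q9,q12} W24={q7,q8,q9,q12} W34={q1,q2,q3,q7,q9,q11,q12}
  W123={q7,q9,q12} W124={q7,q8,q9,q12} W134={q1,q2,q3,q7,q9,q11,q12} W234={q7,q9,q12}
  W1234={q7,q9,q12}
components per intersection:
  W1: {q1} {q2,q3,q7,q10,q11} {q8} {q9} {q12}
  W2: {q5,q8,q9} {q7} {q12}
  W3: {q1} {q2,q3,q7,q10,q11} {q6,q9,q12}
  W4: {q1} {q2,q3,q7,q11} {q4,q8} {q9} {q12}
  W12: {q7} {q8} {q9} {q12}
  W13: {q1} {q2,q3,q7,q10,q11} {q9} {q12}
  W14: {q1} {q2,q3,q7,q11} {q8} {q9} {q12}
  W23: {q7} {q9} {q12}
  W24: {q7} {q8} {q9} {q12}
  W34: {q1} {q2,q3,q7,q11} {q9} {q12}
  W123: {q7} {q9} {q12}
  W124: {q7} {q8} {q9} {q12}
  W134: {q1} {q2,q3,q7,q11} {q9} {q12}
  W234: {q7} {q9} {q12}
  W1234: {q7} {q9} {q12}
C dims 16,24,14,3; δ0: rk 13, SNF 1^13; δ1: rk 11, SNF 1^11; δ2: rk 3, SNF 1^3
degree 0: 16−13−0 = 3 → Ȟ^0 ≅ Z^3
degree 1: 24−11−13 = 0 → Ȟ^1 ≅ 0
degree 2: 14−3−11 = 0 → Ȟ^2 ≅ 0


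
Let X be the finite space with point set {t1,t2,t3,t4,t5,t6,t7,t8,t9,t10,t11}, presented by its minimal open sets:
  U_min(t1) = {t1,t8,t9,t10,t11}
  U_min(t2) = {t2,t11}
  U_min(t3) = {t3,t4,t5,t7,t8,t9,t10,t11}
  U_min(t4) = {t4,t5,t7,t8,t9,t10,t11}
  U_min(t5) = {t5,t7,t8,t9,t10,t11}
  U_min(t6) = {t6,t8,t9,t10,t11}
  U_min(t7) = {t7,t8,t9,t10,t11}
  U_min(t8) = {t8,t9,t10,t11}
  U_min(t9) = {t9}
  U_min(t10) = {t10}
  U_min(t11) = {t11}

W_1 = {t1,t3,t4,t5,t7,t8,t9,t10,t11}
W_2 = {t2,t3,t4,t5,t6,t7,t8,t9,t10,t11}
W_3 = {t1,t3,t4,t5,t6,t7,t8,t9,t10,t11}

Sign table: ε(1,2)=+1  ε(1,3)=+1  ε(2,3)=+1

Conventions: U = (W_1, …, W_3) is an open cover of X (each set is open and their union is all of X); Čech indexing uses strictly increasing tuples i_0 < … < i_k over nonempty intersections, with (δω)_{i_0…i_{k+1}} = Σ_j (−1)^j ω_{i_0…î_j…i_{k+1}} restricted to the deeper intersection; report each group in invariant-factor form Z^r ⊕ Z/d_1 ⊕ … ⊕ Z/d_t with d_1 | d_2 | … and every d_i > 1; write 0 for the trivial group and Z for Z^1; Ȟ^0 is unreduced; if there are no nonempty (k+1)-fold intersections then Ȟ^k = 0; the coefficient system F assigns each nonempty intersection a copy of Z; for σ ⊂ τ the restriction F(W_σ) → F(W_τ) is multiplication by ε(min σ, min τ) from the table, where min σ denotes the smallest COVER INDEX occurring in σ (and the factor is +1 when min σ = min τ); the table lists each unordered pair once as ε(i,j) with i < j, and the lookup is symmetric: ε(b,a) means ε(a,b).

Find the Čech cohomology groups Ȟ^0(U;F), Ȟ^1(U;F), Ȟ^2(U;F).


Ȟ^0 = Z; Ȟ^1 = 0; Ȟ^2 = 0

cover nerve:
  W12={t3,t4,t5,t7,t8,t9,t10,t11} W13={t1,t3,t4,t5,t7,t8,t9,t10,t11} W23={t3,t4,t5,t6,t7,t8,t9,t10,t11}
  W123={t3,t4,t5,t7,t8,t9,t10,t11}
C dims 3,3,1; δ0: rk 2, SNF 1^2; δ1: rk 1, SNF 1^1
Ȟ^0: (3−2)−0=1 ⇒ Z
Ȟ^1: (3−1)−2=0 ⇒ 0
Ȟ^2: (1−0)−1=0 ⇒ 0


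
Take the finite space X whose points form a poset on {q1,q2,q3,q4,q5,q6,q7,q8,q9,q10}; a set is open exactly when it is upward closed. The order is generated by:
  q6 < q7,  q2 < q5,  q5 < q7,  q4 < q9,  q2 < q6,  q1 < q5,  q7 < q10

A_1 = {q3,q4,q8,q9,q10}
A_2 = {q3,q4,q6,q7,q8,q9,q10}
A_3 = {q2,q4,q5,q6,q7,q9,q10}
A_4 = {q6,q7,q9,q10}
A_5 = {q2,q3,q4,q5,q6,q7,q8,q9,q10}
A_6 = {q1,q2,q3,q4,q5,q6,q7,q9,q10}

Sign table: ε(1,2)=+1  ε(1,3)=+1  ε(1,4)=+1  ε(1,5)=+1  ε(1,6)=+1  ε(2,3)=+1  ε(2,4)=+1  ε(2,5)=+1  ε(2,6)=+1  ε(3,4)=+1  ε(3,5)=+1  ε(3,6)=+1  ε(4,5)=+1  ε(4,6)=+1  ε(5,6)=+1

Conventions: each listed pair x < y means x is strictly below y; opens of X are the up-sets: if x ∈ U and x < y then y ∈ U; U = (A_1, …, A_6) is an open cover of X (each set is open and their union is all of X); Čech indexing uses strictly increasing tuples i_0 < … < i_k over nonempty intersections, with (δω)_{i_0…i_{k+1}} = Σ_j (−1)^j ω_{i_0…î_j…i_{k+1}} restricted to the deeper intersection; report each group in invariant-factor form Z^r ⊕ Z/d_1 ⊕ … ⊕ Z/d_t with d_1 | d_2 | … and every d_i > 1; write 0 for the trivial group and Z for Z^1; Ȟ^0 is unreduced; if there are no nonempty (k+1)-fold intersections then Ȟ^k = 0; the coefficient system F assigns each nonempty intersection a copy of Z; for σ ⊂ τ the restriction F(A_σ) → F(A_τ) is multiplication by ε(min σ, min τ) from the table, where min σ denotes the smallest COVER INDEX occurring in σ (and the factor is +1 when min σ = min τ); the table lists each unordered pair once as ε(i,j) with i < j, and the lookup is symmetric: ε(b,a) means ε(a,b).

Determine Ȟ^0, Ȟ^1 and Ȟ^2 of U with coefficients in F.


nerve of the cover:
  A12={q3,q4,q8,q9,q10} A13={q4,q9,q10} A14={q9,q10} A15={q3,q4,q8,q9,q10} A16={q3,q4,q9,q10} A23={q4,q6,q7,q9,q10} A24={q6,q7,q9,q10} A25={q3,q4,q6,q7,q8,q9,q10} A26={q3,q4,q6,q7,q9,q10} A34={q6,q7,q9,q10} A35={q2,q4,q5,q6,q7,q9,q10} A36={q2,q4,q5,q6,q7,q9,q10} A45={q6,q7,q9,q10} A46={q6,q7,q9,q10} A56={q2,q3,q4,q5,q6,q7,q9,q10}
  A123={q4,q9,q10} A124={q9,q10} A125={q3,q4,q8,q9,q10} A126={q3,q4,q9,q10} A134={q9,q10} A135={q4,q9,q10} A136={q4,q9,q10} A145={q9,q10} A146={q9,q10} A156={q3,q4,q9,q10} A234={q6,q7,q9,q10} A235={q4,q6,q7,q9,q10} A236={q4,q6,q7,q9,q10} A245={q6,q7,q9,q10} A246={q6,q7,q9,q10} A256={q3,q4,q6,q7,q9,q10} A345={q6,q7,q9,q10} A346={q6,q7,q9,q10} A356={q2,q4,q5,q6,q7,q9,q10} A456={q6,q7,q9,q10}
  A1234={q9,q10} A1235={q4,q9,q10} A1236={q4,q9,q10} A1245={q9,q10} A1246={q9,q10} A1256={q3,q4,q9,q10} A1345={q9,q10} A1346={q9,q10} A1356={q4,q9,q10} A1456={q9,q10} A2345={q6,q7,q9,q10} A2346={q6,q7,q9,q10} A2356={q4,q6,q7,q9,q10} A2456={q6,q7,q9,q10} A3456={q6,q7,q9,q10}
  A12345={q9,q10} A12346={q9,q10} A12356={q4,q9,q10} A12456={q9,q10} A13456={q9,q10} A23456={q6,q7,q9,q10}
  A123456={q9,q10}
C dims 6,15,20,15; δ0: rk 5, SNF 1^5; δ1: rk 10, SNF 1^10; δ2: rk 10, SNF 1^10
Ȟ^0 = (6 − 5) − 0 = 1, so Ȟ^0 ≅ Z
Ȟ^1 = (15 − 10) − 5 = 0, so Ȟ^1 ≅ 0
Ȟ^2 = (20 − 10) − 10 = 0, so Ȟ^2 ≅ 0

Ȟ^0 = Z, Ȟ^1 = 0, Ȟ^2 = 0


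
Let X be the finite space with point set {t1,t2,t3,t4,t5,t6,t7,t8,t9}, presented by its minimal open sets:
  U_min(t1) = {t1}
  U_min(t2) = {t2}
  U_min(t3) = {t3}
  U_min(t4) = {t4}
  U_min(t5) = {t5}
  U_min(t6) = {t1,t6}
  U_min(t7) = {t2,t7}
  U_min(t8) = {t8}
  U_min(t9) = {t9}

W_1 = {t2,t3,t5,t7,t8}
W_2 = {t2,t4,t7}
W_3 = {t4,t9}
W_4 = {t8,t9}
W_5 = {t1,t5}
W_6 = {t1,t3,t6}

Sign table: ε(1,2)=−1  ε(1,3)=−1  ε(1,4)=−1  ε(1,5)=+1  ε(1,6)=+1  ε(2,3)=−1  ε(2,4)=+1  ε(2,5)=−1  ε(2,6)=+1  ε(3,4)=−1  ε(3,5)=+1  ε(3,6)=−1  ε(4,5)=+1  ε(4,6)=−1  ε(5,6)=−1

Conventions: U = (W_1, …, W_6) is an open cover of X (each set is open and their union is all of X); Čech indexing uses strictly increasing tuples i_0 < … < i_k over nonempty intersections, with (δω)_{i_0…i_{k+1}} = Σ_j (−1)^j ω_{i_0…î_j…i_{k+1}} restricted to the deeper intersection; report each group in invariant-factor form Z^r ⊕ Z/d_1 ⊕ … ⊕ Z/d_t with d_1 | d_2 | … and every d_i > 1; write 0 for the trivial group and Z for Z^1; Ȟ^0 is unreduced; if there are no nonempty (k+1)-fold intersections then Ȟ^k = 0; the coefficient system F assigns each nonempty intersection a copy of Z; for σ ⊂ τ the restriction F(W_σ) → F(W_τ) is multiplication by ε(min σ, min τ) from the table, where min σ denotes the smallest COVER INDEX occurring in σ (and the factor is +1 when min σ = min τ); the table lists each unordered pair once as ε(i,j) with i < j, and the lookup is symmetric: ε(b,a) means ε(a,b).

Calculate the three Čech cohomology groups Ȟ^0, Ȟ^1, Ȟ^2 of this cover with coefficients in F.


Ȟ^0(U;F) ≅ 0, Ȟ^1(U;F) ≅ Z ⊕ Z/2, Ȟ^2(U;F) ≅ 0

cover nerve:
  W12={t2,t7} W14={t8} W15={t5} W16={t3} W23={t4} W34={t9} W56={t1}
C dims 6,7; δ0: rk 6, SNF 1^5·2
Ȟ^0: (6−6)−0=0 ⇒ 0
Ȟ^1: (7−0)−6=1 plus torsion [2] ⇒ Z ⊕ Z/2
Ȟ^2: (0−0)−0=0 ⇒ 0


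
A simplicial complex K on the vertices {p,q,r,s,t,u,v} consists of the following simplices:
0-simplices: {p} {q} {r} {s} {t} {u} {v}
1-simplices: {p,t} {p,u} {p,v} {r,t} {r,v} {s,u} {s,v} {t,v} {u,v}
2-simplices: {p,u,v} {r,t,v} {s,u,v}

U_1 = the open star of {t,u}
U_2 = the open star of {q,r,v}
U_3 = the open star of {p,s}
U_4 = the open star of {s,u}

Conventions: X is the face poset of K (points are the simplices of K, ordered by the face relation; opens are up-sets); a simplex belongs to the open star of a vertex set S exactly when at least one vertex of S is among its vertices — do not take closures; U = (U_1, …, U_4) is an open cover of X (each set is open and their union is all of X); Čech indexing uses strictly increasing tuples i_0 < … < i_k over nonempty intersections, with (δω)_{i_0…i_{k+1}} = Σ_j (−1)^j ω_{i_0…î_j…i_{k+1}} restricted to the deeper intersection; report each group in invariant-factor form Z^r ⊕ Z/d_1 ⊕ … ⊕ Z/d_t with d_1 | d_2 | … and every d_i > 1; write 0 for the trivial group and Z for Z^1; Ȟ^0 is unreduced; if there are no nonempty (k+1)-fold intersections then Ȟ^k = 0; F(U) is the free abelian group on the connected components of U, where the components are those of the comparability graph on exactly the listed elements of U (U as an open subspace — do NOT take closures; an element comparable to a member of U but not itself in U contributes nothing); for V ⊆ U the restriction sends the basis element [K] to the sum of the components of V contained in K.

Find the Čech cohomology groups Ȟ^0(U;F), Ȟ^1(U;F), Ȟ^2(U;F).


nonempty overlaps:
  U1={{t},{u},{p,t},{p,u},{r,t},{s,u},{t,v},{u,v},{p,u,v},{r,t,v},{s,u,v}} U2={{q},{r},{v},{p,v},{r,t},{r,v},{s,v},{t,v},{u,v},{p,u,v},{r,t,v},{s,u,v}} U3={{p},{s},{p,t},{p,u},{p,v},{s,u},{s,v},{p,u,v},{s,u,v}} U4={{s},{u},{p,u},{s,u},{s,v},{u,v},{p,u,v},{s,u,v}}
  U12={{r,t},{t,v},{u,v},{p,u,v},{r,t,v},{s,u,v}} U13={{p,t},{p,u},{s,u},{p,u,v},{s,u,v}} U14={{u},{p,u},{s,u},{u,v},{p,u,v},{s,u,v}} U23={{p,v},{s,v},{p,u,v},{s,u,v}} U24={{s,v},{u,v},{p,u,v},{s,u,v}} U34={{s},{p,u},{s,u},{s,v},{p,u,v},{s,u,v}}
  U123={{p,u,v},{s,u,v}} U124={{u,v},{p,u,v},{s,u,v}} U134={{p,u},{s,u},{p,u,v},{s,u,v}} U234={{s,v},{p,u,v},{s,u,v}}
  U1234={{p,u,v},{s,u,v}}
components per intersection:
  U1: {{t},{p,t},{r,t},{t,v},{r,t,v}} {{u},{p,u},{s,u},{u,v},{p,u,v},{s,u,v}}
  U2: {{q}} {{r},{v},{p,v},{r,t},{r,v},{s,v},{t,v},{u,v},{p,u,v},{r,t,v},{s,u,v}}
  U3: {{p},{p,t},{p,u},{p,v},{p,u,v}} {{s},{s,u},{s,v},{s,u,v}}
  U4: {{s},{u},{p,u},{s,u},{s,v},{u,v},{p,u,v},{s,u,v}}
  U12: {{r,t},{t,v},{r,t,v}} {{u,v},{p,u,v},{s,u,v}}
  U13: {{p,t}} {{p,u},{p,u,v}} {{s,u},{s,u,v}}
  U14: {{u},{p,u},{s,u},{u,v},{p,u,v},{s,u,v}}
  U23: {{p,v},{p,u,v}} {{s,v},{s,u,v}}
  U24: {{s,v},{u,v},{p,u,v},{s,u,v}}
  U34: {{s},{s,u},{s,v},{s,u,v}} {{p,u},{p,u,v}}
  U123: {{p,u,v}} {{s,u,v}}
  U124: {{u,v},{p,u,v},{s,u,v}}
  U134: {{p,u},{p,u,v}} {{s,u},{s,u,v}}
  U234: {{s,v},{s,u,v}} {{p,u,v}}
  U1234: {{p,u,v}} {{s,u,v}}
C dims 7,11,7,2; δ0: rk 5, SNF 1^5; δ1: rk 5, SNF 1^5; δ2: rk 2, SNF 1^2
degree 0: 7−5−0 = 2 → Ȟ^0 ≅ Z^2
degree 1: 11−5−5 = 1 → Ȟ^1 ≅ Z
degree 2: 7−2−5 = 0 → Ȟ^2 ≅ 0

Ȟ^0 ≅ Z^2; Ȟ^1 ≅ Z; Ȟ^2 ≅ 0


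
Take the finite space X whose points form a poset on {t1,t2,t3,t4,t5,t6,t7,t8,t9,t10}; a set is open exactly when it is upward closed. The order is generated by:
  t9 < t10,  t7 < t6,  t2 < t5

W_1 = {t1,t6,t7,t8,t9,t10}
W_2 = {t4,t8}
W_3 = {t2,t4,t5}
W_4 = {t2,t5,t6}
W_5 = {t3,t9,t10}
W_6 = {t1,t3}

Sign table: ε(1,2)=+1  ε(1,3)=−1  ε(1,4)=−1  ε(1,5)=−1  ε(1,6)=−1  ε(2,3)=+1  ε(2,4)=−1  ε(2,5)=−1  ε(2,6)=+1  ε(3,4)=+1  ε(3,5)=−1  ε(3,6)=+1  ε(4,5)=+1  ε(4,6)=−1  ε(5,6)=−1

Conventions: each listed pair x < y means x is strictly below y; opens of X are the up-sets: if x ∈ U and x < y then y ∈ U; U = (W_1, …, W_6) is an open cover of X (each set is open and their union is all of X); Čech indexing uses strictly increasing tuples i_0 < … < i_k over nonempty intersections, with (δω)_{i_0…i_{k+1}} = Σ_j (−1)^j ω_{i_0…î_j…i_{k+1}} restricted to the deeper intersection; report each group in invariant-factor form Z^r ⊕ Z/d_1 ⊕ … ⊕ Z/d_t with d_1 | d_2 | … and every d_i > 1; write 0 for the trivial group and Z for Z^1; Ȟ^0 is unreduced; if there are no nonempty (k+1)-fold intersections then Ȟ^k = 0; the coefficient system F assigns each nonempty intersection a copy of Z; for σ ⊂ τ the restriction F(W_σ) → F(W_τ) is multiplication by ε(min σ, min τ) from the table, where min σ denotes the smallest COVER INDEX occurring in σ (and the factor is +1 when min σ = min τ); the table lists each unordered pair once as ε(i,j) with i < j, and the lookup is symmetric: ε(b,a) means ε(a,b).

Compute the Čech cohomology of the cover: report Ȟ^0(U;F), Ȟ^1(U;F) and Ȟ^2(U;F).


Ȟ^0(U;F) ≅ 0, Ȟ^1(U;F) ≅ Z ⊕ Z/2 and Ȟ^2(U;F) ≅ 0

nonempty intersections:
  W12={t8} W14={t6} W15={t9,t10} W16={t1} W23={t4} W34={t2,t5} W56={t3}
C dims 6,7; δ0: rk 6, SNF 1^5·2
Ȟ^0: (6−6)−0=0 ⇒ 0
Ȟ^1: (7−0)−6=1 plus torsion [2] ⇒ Z ⊕ Z/2
Ȟ^2: (0−0)−0=0 ⇒ 0


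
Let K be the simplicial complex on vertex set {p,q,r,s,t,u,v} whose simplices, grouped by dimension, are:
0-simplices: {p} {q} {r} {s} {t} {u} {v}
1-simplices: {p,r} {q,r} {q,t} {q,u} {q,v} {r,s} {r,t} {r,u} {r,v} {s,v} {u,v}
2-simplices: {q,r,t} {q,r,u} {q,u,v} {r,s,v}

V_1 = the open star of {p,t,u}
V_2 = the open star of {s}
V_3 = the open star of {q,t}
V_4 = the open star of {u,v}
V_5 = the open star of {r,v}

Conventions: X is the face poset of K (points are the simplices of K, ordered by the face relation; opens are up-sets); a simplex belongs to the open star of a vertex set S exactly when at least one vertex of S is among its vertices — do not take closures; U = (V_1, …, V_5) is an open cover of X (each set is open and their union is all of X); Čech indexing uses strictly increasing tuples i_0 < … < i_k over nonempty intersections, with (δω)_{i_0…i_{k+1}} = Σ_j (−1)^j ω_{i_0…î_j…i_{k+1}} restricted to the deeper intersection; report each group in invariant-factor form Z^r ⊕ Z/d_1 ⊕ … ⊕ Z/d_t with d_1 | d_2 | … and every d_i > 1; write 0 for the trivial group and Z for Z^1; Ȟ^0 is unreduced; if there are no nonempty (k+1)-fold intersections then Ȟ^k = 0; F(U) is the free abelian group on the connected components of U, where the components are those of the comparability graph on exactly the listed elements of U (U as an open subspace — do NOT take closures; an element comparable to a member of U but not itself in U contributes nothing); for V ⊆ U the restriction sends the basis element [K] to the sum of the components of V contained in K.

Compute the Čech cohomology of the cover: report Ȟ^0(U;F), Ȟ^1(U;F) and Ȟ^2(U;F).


cover nerve:
  V1={{p},{t},{u},{p,r},{q,t},{q,u},{r,t},{r,u},{u,v},{q,r,t},{q,r,u},{q,u,v}} V2={{s},{r,s},{s,v},{r,s,v}} V3={{q},{t},{q,r},{q,t},{q,u},{q,v},{r,t},{q,r,t},{q,r,u},{q,u,v}} V4={{u},{v},{q,u},{q,v},{r,u},{r,v},{s,v},{u,v},{q,r,u},{q,u,v},{r,s,v}} V5={{r},{v},{p,r},{q,r},{q,v},{r,s},{r,t},{r,u},{r,v},{s,v},{u,v},{q,r,t},{q,r,u},{q,u,v},{r,s,v}}
  V13={{t},{q,t},{q,u},{r,t},{q,r,t},{q,r,u},{q,u,v}} V14={{u},{q,u},{r,u},{u,v},{q,r,u},{q,u,v}} V15={{p,r},{r,t},{r,u},{u,v},{q,r,t},{q,r,u},{q,u,v}} V24={{s,v},{r,s,v}} V25={{r,s},{s,v},{r,s,v}} V34={{q,u},{q,v},{q,r,u},{q,u,v}} V35={{q,r},{q,v},{r,t},{q,r,t},{q,r,u},{q,u,v}} V45={{v},{q,v},{r,u},{r,v},{s,v},{u,v},{q,r,u},{q,u,v},{r,s,v}}
  V134={{q,u},{q,r,u},{q,u,v}} V135={{r,t},{q,r,t},{q,r,u},{q,u,v}} V145={{r,u},{u,v},{q,r,u},{q,u,v}} V245={{s,v},{r,s,v}} V345={{q,v},{q,r,u},{q,u,v}}
  V1345={{q,r,u},{q,u,v}}
components per intersection:
  V1: {{p},{p,r}} {{t},{q,t},{r,t},{q,r,t}} {{u},{q,u},{r,u},{u,v},{q,r,u},{q,u,v}}
  V2: {{s},{r,s},{s,v},{r,s,v}}
  V3: {{q},{t},{q,r},{q,t},{q,u},{q,v},{r,t},{q,r,t},{q,r,u},{q,u,v}}
  V4: {{u},{v},{q,u},{q,v},{r,u},{r,v},{s,v},{u,v},{q,r,u},{q,u,v},{r,s,v}}
  V5: {{r},{v},{p,r},{q,r},{q,v},{r,s},{r,t},{r,u},{r,v},{s,v},{u,v},{q,r,t},{q,r,u},{q,u,v},{r,s,v}}
  V13: {{t},{q,t},{r,t},{q,r,t}} {{q,u},{q,r,u},{q,u,v}}
  V14: {{u},{q,u},{r,u},{u,v},{q,r,u},{q,u,v}}
  V15: {{p,r}} {{r,t},{q,r,t}} {{r,u},{q,r,u}} {{u,v},{q,u,v}}
  V24: {{s,v},{r,s,v}}
  V25: {{r,s},{s,v},{r,s,v}}
  V34: {{q,u},{q,v},{q,r,u},{q,u,v}}
  V35: {{q,r},{r,t},{q,r,t},{q,r,u}} {{q,v},{q,u,v}}
  V45: {{v},{q,v},{r,v},{s,v},{u,v},{q,u,v},{r,s,v}} {{r,u},{q,r,u}}
  V134: {{q,u},{q,r,u},{q,u,v}}
  V135: {{r,t},{q,r,t}} {{q,r,u}} {{q,u,v}}
  V145: {{r,u},{q,r,u}} {{u,v},{q,u,v}}
  V245: {{s,v},{r,s,v}}
  V345: {{q,v},{q,u,v}} {{q,r,u}}
  V1345: {{q,r,u}} {{q,u,v}}
C dims 7,14,9,2; δ0: rk 6, SNF 1^6; δ1: rk 7, SNF 1^7; δ2: rk 2, SNF 1^2
Ȟ^0: (7−6)−0=1 ⇒ Z
Ȟ^1: (14−7)−6=1 ⇒ Z
Ȟ^2: (9−2)−7=0 ⇒ 0

Ȟ^0 ≅ Z; Ȟ^1 ≅ Z; Ȟ^2 ≅ 0
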